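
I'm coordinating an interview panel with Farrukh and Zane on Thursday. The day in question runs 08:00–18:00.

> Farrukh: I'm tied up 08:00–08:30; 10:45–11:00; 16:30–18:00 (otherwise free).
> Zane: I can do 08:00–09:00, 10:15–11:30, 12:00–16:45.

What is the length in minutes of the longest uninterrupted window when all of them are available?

Farrukh free: 08:30-10:45, 11:00-16:30 (invert busy blocks within the working day).
Zane free: 08:00-09:00, 10:15-11:30, 12:00-16:45.
Farrukh ∩ Zane: 08:30-09:00, 10:15-10:45, 11:00-11:30, 12:00-16:30.
The longest is 12:00-16:30 at 270 minutes.

270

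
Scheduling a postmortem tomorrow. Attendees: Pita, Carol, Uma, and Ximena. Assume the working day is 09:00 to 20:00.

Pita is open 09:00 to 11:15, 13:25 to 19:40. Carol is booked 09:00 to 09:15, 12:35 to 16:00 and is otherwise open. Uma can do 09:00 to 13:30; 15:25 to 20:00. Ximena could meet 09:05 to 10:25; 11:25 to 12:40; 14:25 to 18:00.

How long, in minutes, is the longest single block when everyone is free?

120

Pita free: 09:00-11:15, 13:25-19:40.
Carol free: 09:15-12:35, 16:00-20:00 (invert busy blocks within the working day).
Uma free: 09:00-13:30, 15:25-20:00.
Ximena free: 09:05-10:25, 11:25-12:40, 14:25-18:00.
Pita ∩ Carol: 09:15-11:15, 16:00-19:40.
Pita ∩ Carol ∩ Uma: 09:15-11:15, 16:00-19:40.
Pita ∩ Carol ∩ Uma ∩ Ximena: 09:15-10:25, 16:00-18:00.
Those are the intersection windows.
The longest is 16:00-18:00 at 120 minutes.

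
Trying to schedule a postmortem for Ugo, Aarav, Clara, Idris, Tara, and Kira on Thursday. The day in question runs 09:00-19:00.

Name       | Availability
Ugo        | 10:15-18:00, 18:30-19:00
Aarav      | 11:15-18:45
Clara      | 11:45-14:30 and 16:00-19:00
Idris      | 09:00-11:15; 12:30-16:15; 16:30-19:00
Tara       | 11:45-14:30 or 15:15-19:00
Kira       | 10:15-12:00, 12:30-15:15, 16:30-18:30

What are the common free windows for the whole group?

Ugo ∩ Aarav: 11:15-18:00, 18:30-18:45.
Ugo ∩ Aarav ∩ Clara: 11:45-14:30, 16:00-18:00, 18:30-18:45.
Ugo ∩ Aarav ∩ Clara ∩ Idris: 12:30-14:30, 16:00-16:15, 16:30-18:00, 18:30-18:45.
Ugo ∩ Aarav ∩ Clara ∩ Idris ∩ Tara: 12:30-14:30, 16:00-16:15, 16:30-18:00, 18:30-18:45.
Ugo ∩ Aarav ∩ Clara ∩ Idris ∩ Tara ∩ Kira: 12:30-14:30, 16:30-18:00.

12:30-14:30, 16:30-18:00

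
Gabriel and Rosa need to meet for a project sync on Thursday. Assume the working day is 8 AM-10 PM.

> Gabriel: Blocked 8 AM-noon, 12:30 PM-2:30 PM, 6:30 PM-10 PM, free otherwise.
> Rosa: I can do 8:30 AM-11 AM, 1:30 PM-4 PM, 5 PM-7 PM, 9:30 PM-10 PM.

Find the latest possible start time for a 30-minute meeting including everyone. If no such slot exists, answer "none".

18:00

Gabriel free: 12:00-12:30, 14:30-18:30 (invert busy blocks within the working day).
Rosa free: 08:30-11:00, 13:30-16:00, 17:00-19:00, 21:30-22:00.
Gabriel ∩ Rosa: 14:30-16:00, 17:00-18:30.
Those are the intersection windows.
The last common window of at least 30 minutes is 17:00-18:30; a 30-minute meeting can start as late as 18:00 and still end by 18:30.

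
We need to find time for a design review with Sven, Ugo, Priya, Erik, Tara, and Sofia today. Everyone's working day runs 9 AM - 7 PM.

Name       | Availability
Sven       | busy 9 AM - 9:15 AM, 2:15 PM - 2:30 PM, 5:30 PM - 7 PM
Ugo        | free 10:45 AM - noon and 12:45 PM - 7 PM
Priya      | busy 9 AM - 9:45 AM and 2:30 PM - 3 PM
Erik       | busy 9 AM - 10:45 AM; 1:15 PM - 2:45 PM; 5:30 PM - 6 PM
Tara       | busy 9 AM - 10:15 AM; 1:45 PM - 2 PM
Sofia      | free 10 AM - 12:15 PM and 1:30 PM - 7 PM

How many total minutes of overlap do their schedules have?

Sven free: 09:15-14:15, 14:30-17:30 (invert busy blocks within the working day).
Ugo free: 10:45-12:00, 12:45-19:00.
Priya free: 09:45-14:30, 15:00-19:00 (invert busy blocks within the working day).
Erik free: 10:45-13:15, 14:45-17:30, 18:00-19:00 (invert busy blocks within the working day).
Tara free: 10:15-13:45, 14:00-19:00 (invert busy blocks within the working day).
Sofia free: 10:00-12:15, 13:30-19:00.
Sven ∩ Ugo: 10:45-12:00, 12:45-14:15, 14:30-17:30.
Sven ∩ Ugo ∩ Priya: 10:45-12:00, 12:45-14:15, 15:00-17:30.
Sven ∩ Ugo ∩ Priya ∩ Erik: 10:45-12:00, 12:45-13:15, 15:00-17:30.
Sven ∩ Ugo ∩ Priya ∩ Erik ∩ Tara: 10:45-12:00, 12:45-13:15, 15:00-17:30.
Sven ∩ Ugo ∩ Priya ∩ Erik ∩ Tara ∩ Sofia: 10:45-12:00, 15:00-17:30.
Summing the common windows: 75 + 150 = 225 minutes.

225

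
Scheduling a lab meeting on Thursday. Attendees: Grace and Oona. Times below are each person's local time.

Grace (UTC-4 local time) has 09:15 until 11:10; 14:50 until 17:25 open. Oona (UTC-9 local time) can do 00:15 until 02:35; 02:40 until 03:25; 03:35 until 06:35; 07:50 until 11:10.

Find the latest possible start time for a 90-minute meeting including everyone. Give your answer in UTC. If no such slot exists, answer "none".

13:40

Grace in UTC: 13:15-15:10, 18:50-21:25 (add 4h to convert from UTC-4).
Oona in UTC: 09:15-11:35, 11:40-12:25, 12:35-15:35, 16:50-20:10 (add 9h to convert from UTC-9).
Grace ∩ Oona: 13:15-15:10, 18:50-20:10.
Those are the intersection windows.
The last common window of at least 90 minutes is 13:15-15:10; a 90-minute meeting can start as late as 13:40 and still end by 15:10.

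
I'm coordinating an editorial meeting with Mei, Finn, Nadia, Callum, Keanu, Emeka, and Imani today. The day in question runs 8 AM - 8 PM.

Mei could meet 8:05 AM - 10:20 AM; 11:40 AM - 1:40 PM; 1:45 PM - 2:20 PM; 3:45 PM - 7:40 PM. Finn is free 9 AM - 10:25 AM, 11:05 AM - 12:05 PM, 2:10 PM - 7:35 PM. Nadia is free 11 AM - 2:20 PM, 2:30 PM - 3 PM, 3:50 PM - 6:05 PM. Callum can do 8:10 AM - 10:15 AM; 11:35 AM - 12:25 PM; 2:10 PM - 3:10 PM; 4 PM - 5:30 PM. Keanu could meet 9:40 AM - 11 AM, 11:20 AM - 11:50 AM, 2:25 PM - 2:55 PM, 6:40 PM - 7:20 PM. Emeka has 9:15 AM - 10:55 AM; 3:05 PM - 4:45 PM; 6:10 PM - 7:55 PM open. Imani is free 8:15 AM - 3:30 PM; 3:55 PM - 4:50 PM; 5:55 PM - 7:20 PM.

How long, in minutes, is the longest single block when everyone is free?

Mei ∩ Finn: 09:00-10:20, 11:40-12:05, 14:10-14:20, 15:45-19:35.
Mei ∩ Finn ∩ Nadia: 11:40-12:05, 14:10-14:20, 15:50-18:05.
Mei ∩ Finn ∩ Nadia ∩ Callum: 11:40-12:05, 14:10-14:20, 16:00-17:30.
Mei ∩ Finn ∩ Nadia ∩ Callum ∩ Keanu: 11:40-11:50.
Mei ∩ Finn ∩ Nadia ∩ Callum ∩ Keanu ∩ Emeka: ∅.
Mei ∩ Finn ∩ Nadia ∩ Callum ∩ Keanu ∩ Emeka ∩ Imani: ∅.
There is no time when everyone is free.
No common window exists, so the longest block is 0 minutes.

0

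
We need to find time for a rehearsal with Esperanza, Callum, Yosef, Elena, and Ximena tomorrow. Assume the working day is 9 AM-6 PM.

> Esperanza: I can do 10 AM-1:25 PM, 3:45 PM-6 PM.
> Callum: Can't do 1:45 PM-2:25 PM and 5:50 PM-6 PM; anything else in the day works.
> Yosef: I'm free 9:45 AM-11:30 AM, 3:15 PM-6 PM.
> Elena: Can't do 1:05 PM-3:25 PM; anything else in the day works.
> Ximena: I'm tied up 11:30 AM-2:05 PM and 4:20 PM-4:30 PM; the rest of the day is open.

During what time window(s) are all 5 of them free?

10:00-11:30, 15:45-16:20, 16:30-17:50

Esperanza free: 10:00-13:25, 15:45-18:00.
Callum free: 09:00-13:45, 14:25-17:50 (invert busy blocks within the working day).
Yosef free: 09:45-11:30, 15:15-18:00.
Elena free: 09:00-13:05, 15:25-18:00 (invert busy blocks within the working day).
Ximena free: 09:00-11:30, 14:05-16:20, 16:30-18:00 (invert busy blocks within the working day).
Esperanza ∩ Callum: 10:00-13:25, 15:45-17:50.
Esperanza ∩ Callum ∩ Yosef: 10:00-11:30, 15:45-17:50.
Esperanza ∩ Callum ∩ Yosef ∩ Elena: 10:00-11:30, 15:45-17:50.
Esperanza ∩ Callum ∩ Yosef ∩ Elena ∩ Ximena: 10:00-11:30, 15:45-16:20, 16:30-17:50.
So the common availability across everyone is 10:00-11:30, 15:45-16:20, 16:30-17:50.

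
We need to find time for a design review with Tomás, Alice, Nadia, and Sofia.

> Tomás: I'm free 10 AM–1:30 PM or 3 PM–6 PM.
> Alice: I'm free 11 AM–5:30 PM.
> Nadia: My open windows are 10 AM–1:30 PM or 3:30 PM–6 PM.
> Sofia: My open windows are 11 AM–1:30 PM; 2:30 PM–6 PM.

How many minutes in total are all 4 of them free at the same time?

270

Tomás ∩ Alice: 11:00-13:30, 15:00-17:30.
Tomás ∩ Alice ∩ Nadia: 11:00-13:30, 15:30-17:30.
Tomás ∩ Alice ∩ Nadia ∩ Sofia: 11:00-13:30, 15:30-17:30.
Summing the common windows: 150 + 120 = 270 minutes.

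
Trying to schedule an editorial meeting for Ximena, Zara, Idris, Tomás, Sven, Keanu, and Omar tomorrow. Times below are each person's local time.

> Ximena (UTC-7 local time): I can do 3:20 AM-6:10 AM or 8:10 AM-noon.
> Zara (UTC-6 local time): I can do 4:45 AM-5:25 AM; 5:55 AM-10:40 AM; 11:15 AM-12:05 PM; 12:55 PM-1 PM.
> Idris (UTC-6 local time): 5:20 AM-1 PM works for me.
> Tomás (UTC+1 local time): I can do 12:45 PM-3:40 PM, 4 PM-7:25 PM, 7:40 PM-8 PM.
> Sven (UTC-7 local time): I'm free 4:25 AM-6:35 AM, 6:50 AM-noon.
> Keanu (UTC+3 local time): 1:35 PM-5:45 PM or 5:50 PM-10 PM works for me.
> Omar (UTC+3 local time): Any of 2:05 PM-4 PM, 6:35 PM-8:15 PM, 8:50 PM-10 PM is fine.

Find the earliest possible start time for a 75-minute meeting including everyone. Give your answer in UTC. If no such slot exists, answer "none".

none

Ximena in UTC: 10:20-13:10, 15:10-19:00 (add 7h to convert from UTC-7).
Zara in UTC: 10:45-11:25, 11:55-16:40, 17:15-18:05, 18:55-19:00 (add 6h to convert from UTC-6).
Idris in UTC: 11:20-19:00 (add 6h to convert from UTC-6).
Tomás in UTC: 11:45-14:40, 15:00-18:25, 18:40-19:00 (subtract 1h to convert from UTC+1).
Sven in UTC: 11:25-13:35, 13:50-19:00 (add 7h to convert from UTC-7).
Keanu in UTC: 10:35-14:45, 14:50-19:00 (subtract 3h to convert from UTC+3).
Omar in UTC: 11:05-13:00, 15:35-17:15, 17:50-19:00 (subtract 3h to convert from UTC+3).
Ximena ∩ Zara: 10:45-11:25, 11:55-13:10, 15:10-16:40, 17:15-18:05, 18:55-19:00.
Ximena ∩ Zara ∩ Idris: 11:20-11:25, 11:55-13:10, 15:10-16:40, 17:15-18:05, 18:55-19:00.
Ximena ∩ Zara ∩ Idris ∩ Tomás: 11:55-13:10, 15:10-16:40, 17:15-18:05, 18:55-19:00.
Ximena ∩ Zara ∩ Idris ∩ Tomás ∩ Sven: 11:55-13:10, 15:10-16:40, 17:15-18:05, 18:55-19:00.
Ximena ∩ Zara ∩ Idris ∩ Tomás ∩ Sven ∩ Keanu: 11:55-13:10, 15:10-16:40, 17:15-18:05, 18:55-19:00.
Ximena ∩ Zara ∩ Idris ∩ Tomás ∩ Sven ∩ Keanu ∩ Omar: 11:55-13:00, 15:35-16:40, 17:50-18:05, 18:55-19:00.
No common window is at least 75 minutes long.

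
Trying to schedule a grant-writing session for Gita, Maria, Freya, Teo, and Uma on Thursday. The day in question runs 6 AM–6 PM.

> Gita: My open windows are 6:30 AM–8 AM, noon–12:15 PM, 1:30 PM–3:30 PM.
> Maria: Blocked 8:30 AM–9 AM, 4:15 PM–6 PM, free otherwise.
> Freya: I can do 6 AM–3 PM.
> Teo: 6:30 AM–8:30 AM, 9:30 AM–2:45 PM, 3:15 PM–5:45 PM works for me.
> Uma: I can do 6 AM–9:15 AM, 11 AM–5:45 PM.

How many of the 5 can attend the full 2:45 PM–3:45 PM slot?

2

Gita free: 06:30-08:00, 12:00-12:15, 13:30-15:30.
Maria free: 06:00-08:30, 09:00-16:15 (invert busy blocks within the working day).
Freya free: 06:00-15:00.
Teo free: 06:30-08:30, 09:30-14:45, 15:15-17:45.
Uma free: 06:00-09:15, 11:00-17:45.
Maria and Uma can make the full 14:45-15:45 slot — that's 2.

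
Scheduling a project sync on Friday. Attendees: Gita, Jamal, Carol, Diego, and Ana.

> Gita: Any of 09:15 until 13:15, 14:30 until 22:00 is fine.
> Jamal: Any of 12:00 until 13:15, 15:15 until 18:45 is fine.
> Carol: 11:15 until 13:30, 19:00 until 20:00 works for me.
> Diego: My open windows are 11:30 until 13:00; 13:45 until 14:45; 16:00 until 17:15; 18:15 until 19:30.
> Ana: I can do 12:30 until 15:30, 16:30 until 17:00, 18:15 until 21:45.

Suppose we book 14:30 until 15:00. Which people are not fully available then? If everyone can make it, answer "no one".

Gita: free for 14:30-15:00. Jamal: not fully free for 14:30-15:00. Carol: not fully free for 14:30-15:00. Diego: not fully free for 14:30-15:00. Ana: free for 14:30-15:00.

Carol, Diego, Jamal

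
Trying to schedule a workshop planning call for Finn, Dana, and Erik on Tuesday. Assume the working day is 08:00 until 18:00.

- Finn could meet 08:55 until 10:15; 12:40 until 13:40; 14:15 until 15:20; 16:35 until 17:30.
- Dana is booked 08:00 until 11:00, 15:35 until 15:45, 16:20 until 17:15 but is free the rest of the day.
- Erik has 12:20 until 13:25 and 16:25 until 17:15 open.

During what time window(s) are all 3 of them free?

Finn free: 08:55-10:15, 12:40-13:40, 14:15-15:20, 16:35-17:30.
Dana free: 11:00-15:35, 15:45-16:20, 17:15-18:00 (invert busy blocks within the working day).
Erik free: 12:20-13:25, 16:25-17:15.
Finn ∩ Dana: 12:40-13:40, 14:15-15:20, 17:15-17:30.
Finn ∩ Dana ∩ Erik: 12:40-13:25.

12:40-13:25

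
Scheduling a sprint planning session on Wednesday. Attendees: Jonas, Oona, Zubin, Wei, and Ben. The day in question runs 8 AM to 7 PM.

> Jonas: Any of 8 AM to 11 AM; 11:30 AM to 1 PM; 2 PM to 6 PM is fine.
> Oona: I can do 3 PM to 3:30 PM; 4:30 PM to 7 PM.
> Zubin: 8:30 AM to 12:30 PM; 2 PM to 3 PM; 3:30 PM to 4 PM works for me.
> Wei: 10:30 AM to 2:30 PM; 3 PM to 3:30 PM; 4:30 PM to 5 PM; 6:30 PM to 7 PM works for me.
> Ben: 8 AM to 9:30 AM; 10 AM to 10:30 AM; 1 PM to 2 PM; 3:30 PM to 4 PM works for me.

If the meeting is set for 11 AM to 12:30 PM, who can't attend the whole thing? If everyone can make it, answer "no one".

Jonas: not fully free for 11:00-12:30. Oona: not fully free for 11:00-12:30. Zubin: free for 11:00-12:30. Wei: free for 11:00-12:30. Ben: not fully free for 11:00-12:30.

Ben, Jonas, Oona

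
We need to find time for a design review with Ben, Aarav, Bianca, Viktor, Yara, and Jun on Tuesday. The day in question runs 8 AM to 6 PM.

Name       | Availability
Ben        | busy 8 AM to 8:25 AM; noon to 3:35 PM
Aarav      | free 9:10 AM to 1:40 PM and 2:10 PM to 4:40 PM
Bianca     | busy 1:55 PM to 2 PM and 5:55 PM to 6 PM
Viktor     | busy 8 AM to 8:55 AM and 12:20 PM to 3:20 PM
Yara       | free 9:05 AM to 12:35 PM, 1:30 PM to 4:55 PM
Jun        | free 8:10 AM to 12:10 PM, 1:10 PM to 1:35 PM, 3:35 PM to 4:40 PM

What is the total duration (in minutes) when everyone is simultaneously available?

Ben free: 08:25-12:00, 15:35-18:00 (invert busy blocks within the working day).
Aarav free: 09:10-13:40, 14:10-16:40.
Bianca free: 08:00-13:55, 14:00-17:55 (invert busy blocks within the working day).
Viktor free: 08:55-12:20, 15:20-18:00 (invert busy blocks within the working day).
Yara free: 09:05-12:35, 13:30-16:55.
Jun free: 08:10-12:10, 13:10-13:35, 15:35-16:40.
Ben ∩ Aarav: 09:10-12:00, 15:35-16:40.
Ben ∩ Aarav ∩ Bianca: 09:10-12:00, 15:35-16:40.
Ben ∩ Aarav ∩ Bianca ∩ Viktor: 09:10-12:00, 15:35-16:40.
Ben ∩ Aarav ∩ Bianca ∩ Viktor ∩ Yara: 09:10-12:00, 15:35-16:40.
Ben ∩ Aarav ∩ Bianca ∩ Viktor ∩ Yara ∩ Jun: 09:10-12:00, 15:35-16:40.
Summing the common windows: 170 + 65 = 235 minutes.

235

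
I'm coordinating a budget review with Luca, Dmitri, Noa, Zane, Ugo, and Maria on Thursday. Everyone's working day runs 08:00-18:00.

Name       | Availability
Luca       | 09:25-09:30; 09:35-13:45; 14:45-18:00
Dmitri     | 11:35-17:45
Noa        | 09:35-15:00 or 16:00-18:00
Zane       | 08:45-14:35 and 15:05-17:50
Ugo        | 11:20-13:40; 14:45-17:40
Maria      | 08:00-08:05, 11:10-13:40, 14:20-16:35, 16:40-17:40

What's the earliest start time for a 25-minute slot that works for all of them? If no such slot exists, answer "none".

Luca ∩ Dmitri: 11:35-13:45, 14:45-17:45.
Luca ∩ Dmitri ∩ Noa: 11:35-13:45, 14:45-15:00, 16:00-17:45.
Luca ∩ Dmitri ∩ Noa ∩ Zane: 11:35-13:45, 16:00-17:45.
Luca ∩ Dmitri ∩ Noa ∩ Zane ∩ Ugo: 11:35-13:40, 16:00-17:40.
Luca ∩ Dmitri ∩ Noa ∩ Zane ∩ Ugo ∩ Maria: 11:35-13:40, 16:00-16:35, 16:40-17:40.
The first common window of at least 25 minutes is 11:35-13:40, so the earliest start is 11:35.

11:35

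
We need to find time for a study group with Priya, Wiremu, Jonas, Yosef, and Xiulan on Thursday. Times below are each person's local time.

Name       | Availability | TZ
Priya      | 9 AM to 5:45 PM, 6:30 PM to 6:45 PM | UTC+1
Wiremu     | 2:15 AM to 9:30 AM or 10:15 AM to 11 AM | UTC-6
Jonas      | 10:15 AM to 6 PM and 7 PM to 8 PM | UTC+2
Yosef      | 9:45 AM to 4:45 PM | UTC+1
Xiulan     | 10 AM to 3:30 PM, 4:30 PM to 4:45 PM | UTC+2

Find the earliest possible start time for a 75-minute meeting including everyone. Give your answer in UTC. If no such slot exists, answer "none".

08:45

Priya in UTC: 08:00-16:45, 17:30-17:45 (subtract 1h to convert from UTC+1).
Wiremu in UTC: 08:15-15:30, 16:15-17:00 (add 6h to convert from UTC-6).
Jonas in UTC: 08:15-16:00, 17:00-18:00 (subtract 2h to convert from UTC+2).
Yosef in UTC: 08:45-15:45 (subtract 1h to convert from UTC+1).
Xiulan in UTC: 08:00-13:30, 14:30-14:45 (subtract 2h to convert from UTC+2).
Priya ∩ Wiremu: 08:15-15:30, 16:15-16:45.
Priya ∩ Wiremu ∩ Jonas: 08:15-15:30.
Priya ∩ Wiremu ∩ Jonas ∩ Yosef: 08:45-15:30.
Priya ∩ Wiremu ∩ Jonas ∩ Yosef ∩ Xiulan: 08:45-13:30, 14:30-14:45.
Those are the intersection windows.
The first common window of at least 75 minutes is 08:45-13:30, so the earliest start is 08:45.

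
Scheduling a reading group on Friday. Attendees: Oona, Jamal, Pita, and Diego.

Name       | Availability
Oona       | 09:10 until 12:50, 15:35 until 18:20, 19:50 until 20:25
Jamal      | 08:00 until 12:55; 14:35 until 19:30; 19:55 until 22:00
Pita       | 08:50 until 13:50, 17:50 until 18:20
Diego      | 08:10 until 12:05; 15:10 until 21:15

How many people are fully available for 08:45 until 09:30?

Jamal and Diego can make the full 08:45-09:30 slot — that's 2.

2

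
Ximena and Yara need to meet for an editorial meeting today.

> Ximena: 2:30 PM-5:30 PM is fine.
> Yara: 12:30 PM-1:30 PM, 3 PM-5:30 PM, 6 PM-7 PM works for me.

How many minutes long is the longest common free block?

150

Ximena ∩ Yara: 15:00-17:30.
The longest is 15:00-17:30 at 150 minutes.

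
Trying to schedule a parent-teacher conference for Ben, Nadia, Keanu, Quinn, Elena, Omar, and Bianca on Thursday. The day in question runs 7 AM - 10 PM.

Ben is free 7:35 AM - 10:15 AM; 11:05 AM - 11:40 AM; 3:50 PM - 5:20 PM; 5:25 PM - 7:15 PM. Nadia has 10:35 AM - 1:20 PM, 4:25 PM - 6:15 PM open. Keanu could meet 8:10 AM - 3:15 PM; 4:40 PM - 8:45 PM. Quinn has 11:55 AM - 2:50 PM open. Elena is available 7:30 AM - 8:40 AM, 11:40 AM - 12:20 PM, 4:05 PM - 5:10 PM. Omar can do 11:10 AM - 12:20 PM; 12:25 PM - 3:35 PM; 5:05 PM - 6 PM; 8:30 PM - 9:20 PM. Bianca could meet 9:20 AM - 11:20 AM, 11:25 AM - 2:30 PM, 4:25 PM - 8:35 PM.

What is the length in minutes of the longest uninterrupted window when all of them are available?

Ben ∩ Nadia: 11:05-11:40, 16:25-17:20, 17:25-18:15.
Ben ∩ Nadia ∩ Keanu: 11:05-11:40, 16:40-17:20, 17:25-18:15.
Ben ∩ Nadia ∩ Keanu ∩ Quinn: ∅.
Ben ∩ Nadia ∩ Keanu ∩ Quinn ∩ Elena: ∅.
Ben ∩ Nadia ∩ Keanu ∩ Quinn ∩ Elena ∩ Omar: ∅.
Ben ∩ Nadia ∩ Keanu ∩ Quinn ∩ Elena ∩ Omar ∩ Bianca: ∅.
There is no time when everyone is free.
No common window exists, so the longest block is 0 minutes.

0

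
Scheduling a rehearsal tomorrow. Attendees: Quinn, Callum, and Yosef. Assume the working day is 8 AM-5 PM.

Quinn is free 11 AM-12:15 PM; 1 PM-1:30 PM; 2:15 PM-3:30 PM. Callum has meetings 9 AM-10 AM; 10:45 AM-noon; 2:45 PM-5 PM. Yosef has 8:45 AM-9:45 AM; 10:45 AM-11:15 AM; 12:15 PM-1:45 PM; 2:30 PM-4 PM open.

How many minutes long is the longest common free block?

Quinn free: 11:00-12:15, 13:00-13:30, 14:15-15:30.
Callum free: 08:00-09:00, 10:00-10:45, 12:00-14:45 (invert busy blocks within the working day).
Yosef free: 08:45-09:45, 10:45-11:15, 12:15-13:45, 14:30-16:00.
Quinn ∩ Callum: 12:00-12:15, 13:00-13:30, 14:15-14:45.
Quinn ∩ Callum ∩ Yosef: 13:00-13:30, 14:30-14:45.
So the common availability across everyone is 13:00-13:30, 14:30-14:45.
The longest is 13:00-13:30 at 30 minutes.

30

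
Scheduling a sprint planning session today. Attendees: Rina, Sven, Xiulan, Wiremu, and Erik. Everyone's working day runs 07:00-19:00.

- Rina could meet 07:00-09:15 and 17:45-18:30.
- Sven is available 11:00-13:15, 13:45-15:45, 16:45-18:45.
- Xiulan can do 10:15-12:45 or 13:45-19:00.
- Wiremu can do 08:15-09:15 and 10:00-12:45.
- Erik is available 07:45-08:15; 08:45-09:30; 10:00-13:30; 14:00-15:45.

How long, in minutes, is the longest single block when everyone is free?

Rina ∩ Sven: 17:45-18:30.
Rina ∩ Sven ∩ Xiulan: 17:45-18:30.
Rina ∩ Sven ∩ Xiulan ∩ Wiremu: ∅.
Rina ∩ Sven ∩ Xiulan ∩ Wiremu ∩ Erik: ∅.
There is no time when everyone is free.
No common window exists, so the longest block is 0 minutes.

0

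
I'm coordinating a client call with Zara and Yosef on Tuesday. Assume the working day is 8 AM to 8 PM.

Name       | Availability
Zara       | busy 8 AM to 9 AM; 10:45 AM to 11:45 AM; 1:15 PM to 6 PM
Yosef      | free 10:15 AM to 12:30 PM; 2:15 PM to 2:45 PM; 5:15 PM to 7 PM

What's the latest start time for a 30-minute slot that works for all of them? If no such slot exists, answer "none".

18:30

Zara free: 09:00-10:45, 11:45-13:15, 18:00-20:00 (invert busy blocks within the working day).
Yosef free: 10:15-12:30, 14:15-14:45, 17:15-19:00.
Zara ∩ Yosef: 10:15-10:45, 11:45-12:30, 18:00-19:00.
The last common window of at least 30 minutes is 18:00-19:00; a 30-minute meeting can start as late as 18:30 and still end by 19:00.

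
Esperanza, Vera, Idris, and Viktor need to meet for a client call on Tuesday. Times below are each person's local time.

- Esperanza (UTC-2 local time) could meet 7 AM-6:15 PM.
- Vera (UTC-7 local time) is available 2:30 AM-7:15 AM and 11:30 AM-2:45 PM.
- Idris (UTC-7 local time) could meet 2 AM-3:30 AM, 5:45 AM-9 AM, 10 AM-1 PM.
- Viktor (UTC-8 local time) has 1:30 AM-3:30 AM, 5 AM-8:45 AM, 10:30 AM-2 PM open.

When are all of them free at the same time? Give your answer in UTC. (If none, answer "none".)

Esperanza in UTC: 09:00-20:15 (add 2h to convert from UTC-2).
Vera in UTC: 09:30-14:15, 18:30-21:45 (add 7h to convert from UTC-7).
Idris in UTC: 09:00-10:30, 12:45-16:00, 17:00-20:00 (add 7h to convert from UTC-7).
Viktor in UTC: 09:30-11:30, 13:00-16:45, 18:30-22:00 (add 8h to convert from UTC-8).
Esperanza ∩ Vera: 09:30-14:15, 18:30-20:15.
Esperanza ∩ Vera ∩ Idris: 09:30-10:30, 12:45-14:15, 18:30-20:00.
Esperanza ∩ Vera ∩ Idris ∩ Viktor: 09:30-10:30, 13:00-14:15, 18:30-20:00.

09:30-10:30, 13:00-14:15, 18:30-20:00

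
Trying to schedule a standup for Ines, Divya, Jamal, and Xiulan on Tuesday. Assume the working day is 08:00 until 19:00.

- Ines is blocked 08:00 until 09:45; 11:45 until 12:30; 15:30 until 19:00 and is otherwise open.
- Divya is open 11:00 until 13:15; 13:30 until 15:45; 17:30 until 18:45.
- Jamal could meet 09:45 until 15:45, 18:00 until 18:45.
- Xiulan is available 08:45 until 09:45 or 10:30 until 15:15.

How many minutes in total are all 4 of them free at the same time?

195

Ines free: 09:45-11:45, 12:30-15:30 (invert busy blocks within the working day).
Divya free: 11:00-13:15, 13:30-15:45, 17:30-18:45.
Jamal free: 09:45-15:45, 18:00-18:45.
Xiulan free: 08:45-09:45, 10:30-15:15.
Ines ∩ Divya: 11:00-11:45, 12:30-13:15, 13:30-15:30.
Ines ∩ Divya ∩ Jamal: 11:00-11:45, 12:30-13:15, 13:30-15:30.
Ines ∩ Divya ∩ Jamal ∩ Xiulan: 11:00-11:45, 12:30-13:15, 13:30-15:15.
So the common availability across everyone is 11:00-11:45, 12:30-13:15, 13:30-15:15.
Summing the common windows: 45 + 45 + 105 = 195 minutes.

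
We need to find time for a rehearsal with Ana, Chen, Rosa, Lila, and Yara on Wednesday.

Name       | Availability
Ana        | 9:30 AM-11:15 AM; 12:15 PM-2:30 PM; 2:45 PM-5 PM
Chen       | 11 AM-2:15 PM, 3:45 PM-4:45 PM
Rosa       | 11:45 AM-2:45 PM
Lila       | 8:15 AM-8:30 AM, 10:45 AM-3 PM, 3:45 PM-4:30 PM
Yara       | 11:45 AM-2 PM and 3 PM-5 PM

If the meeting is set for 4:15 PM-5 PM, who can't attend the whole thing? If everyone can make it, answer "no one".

Chen, Lila, Rosa

Ana: free for 16:15-17:00. Chen: not fully free for 16:15-17:00. Rosa: not fully free for 16:15-17:00. Lila: not fully free for 16:15-17:00. Yara: free for 16:15-17:00.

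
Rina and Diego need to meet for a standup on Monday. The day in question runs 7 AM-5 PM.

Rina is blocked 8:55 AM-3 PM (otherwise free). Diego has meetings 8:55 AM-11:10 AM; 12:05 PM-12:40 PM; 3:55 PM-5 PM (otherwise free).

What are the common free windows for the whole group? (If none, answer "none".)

07:00-08:55, 15:00-15:55

Rina free: 07:00-08:55, 15:00-17:00 (invert busy blocks within the working day).
Diego free: 07:00-08:55, 11:10-12:05, 12:40-15:55 (invert busy blocks within the working day).
Rina ∩ Diego: 07:00-08:55, 15:00-15:55.
Those are the intersection windows.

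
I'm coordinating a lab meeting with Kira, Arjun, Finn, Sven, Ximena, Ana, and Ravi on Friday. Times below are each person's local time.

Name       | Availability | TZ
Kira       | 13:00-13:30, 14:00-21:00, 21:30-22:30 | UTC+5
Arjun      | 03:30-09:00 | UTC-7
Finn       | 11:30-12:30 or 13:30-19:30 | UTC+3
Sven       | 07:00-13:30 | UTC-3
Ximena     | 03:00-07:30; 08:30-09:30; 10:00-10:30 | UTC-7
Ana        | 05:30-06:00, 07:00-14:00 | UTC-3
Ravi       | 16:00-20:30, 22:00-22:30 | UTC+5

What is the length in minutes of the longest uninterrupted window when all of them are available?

210

Kira in UTC: 08:00-08:30, 09:00-16:00, 16:30-17:30 (subtract 5h to convert from UTC+5).
Arjun in UTC: 10:30-16:00 (add 7h to convert from UTC-7).
Finn in UTC: 08:30-09:30, 10:30-16:30 (subtract 3h to convert from UTC+3).
Sven in UTC: 10:00-16:30 (add 3h to convert from UTC-3).
Ximena in UTC: 10:00-14:30, 15:30-16:30, 17:00-17:30 (add 7h to convert from UTC-7).
Ana in UTC: 08:30-09:00, 10:00-17:00 (add 3h to convert from UTC-3).
Ravi in UTC: 11:00-15:30, 17:00-17:30 (subtract 5h to convert from UTC+5).
Kira ∩ Arjun: 10:30-16:00.
Kira ∩ Arjun ∩ Finn: 10:30-16:00.
Kira ∩ Arjun ∩ Finn ∩ Sven: 10:30-16:00.
Kira ∩ Arjun ∩ Finn ∩ Sven ∩ Ximena: 10:30-14:30, 15:30-16:00.
Kira ∩ Arjun ∩ Finn ∩ Sven ∩ Ximena ∩ Ana: 10:30-14:30, 15:30-16:00.
Kira ∩ Arjun ∩ Finn ∩ Sven ∩ Ximena ∩ Ana ∩ Ravi: 11:00-14:30.
Those are the intersection windows.
The longest is 11:00-14:30 at 210 minutes.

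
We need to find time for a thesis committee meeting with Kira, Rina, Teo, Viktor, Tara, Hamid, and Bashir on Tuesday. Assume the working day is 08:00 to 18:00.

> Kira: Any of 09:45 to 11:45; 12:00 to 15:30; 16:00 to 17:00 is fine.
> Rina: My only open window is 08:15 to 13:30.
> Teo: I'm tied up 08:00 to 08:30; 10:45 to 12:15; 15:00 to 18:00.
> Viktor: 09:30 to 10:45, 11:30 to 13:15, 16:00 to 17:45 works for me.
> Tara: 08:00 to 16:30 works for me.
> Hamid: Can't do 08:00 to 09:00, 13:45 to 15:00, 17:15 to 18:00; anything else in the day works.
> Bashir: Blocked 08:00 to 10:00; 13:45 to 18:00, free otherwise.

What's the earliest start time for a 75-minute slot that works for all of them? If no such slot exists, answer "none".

none

Kira free: 09:45-11:45, 12:00-15:30, 16:00-17:00.
Rina free: 08:15-13:30.
Teo free: 08:30-10:45, 12:15-15:00 (invert busy blocks within the working day).
Viktor free: 09:30-10:45, 11:30-13:15, 16:00-17:45.
Tara free: 08:00-16:30.
Hamid free: 09:00-13:45, 15:00-17:15 (invert busy blocks within the working day).
Bashir free: 10:00-13:45 (invert busy blocks within the working day).
Kira ∩ Rina: 09:45-11:45, 12:00-13:30.
Kira ∩ Rina ∩ Teo: 09:45-10:45, 12:15-13:30.
Kira ∩ Rina ∩ Teo ∩ Viktor: 09:45-10:45, 12:15-13:15.
Kira ∩ Rina ∩ Teo ∩ Viktor ∩ Tara: 09:45-10:45, 12:15-13:15.
Kira ∩ Rina ∩ Teo ∩ Viktor ∩ Tara ∩ Hamid: 09:45-10:45, 12:15-13:15.
Kira ∩ Rina ∩ Teo ∩ Viktor ∩ Tara ∩ Hamid ∩ Bashir: 10:00-10:45, 12:15-13:15.
No common window is at least 75 minutes long.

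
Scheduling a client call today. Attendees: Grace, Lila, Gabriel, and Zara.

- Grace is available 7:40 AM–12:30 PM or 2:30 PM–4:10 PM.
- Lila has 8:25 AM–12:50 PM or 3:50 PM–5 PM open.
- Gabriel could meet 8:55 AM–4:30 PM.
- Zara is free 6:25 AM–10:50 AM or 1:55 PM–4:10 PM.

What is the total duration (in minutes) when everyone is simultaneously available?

Grace ∩ Lila: 08:25-12:30, 15:50-16:10.
Grace ∩ Lila ∩ Gabriel: 08:55-12:30, 15:50-16:10.
Grace ∩ Lila ∩ Gabriel ∩ Zara: 08:55-10:50, 15:50-16:10.
Those are the intersection windows.
Summing the common windows: 115 + 20 = 135 minutes.

135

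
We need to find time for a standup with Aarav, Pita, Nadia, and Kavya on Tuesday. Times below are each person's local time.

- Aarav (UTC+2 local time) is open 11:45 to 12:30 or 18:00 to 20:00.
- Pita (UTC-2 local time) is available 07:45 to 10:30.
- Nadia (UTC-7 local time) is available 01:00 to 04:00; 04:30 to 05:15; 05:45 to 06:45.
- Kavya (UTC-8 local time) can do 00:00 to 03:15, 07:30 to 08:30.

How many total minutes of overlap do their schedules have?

Aarav in UTC: 09:45-10:30, 16:00-18:00 (subtract 2h to convert from UTC+2).
Pita in UTC: 09:45-12:30 (add 2h to convert from UTC-2).
Nadia in UTC: 08:00-11:00, 11:30-12:15, 12:45-13:45 (add 7h to convert from UTC-7).
Kavya in UTC: 08:00-11:15, 15:30-16:30 (add 8h to convert from UTC-8).
Aarav ∩ Pita: 09:45-10:30.
Aarav ∩ Pita ∩ Nadia: 09:45-10:30.
Aarav ∩ Pita ∩ Nadia ∩ Kavya: 09:45-10:30.
That's a single block of 45 minutes.

45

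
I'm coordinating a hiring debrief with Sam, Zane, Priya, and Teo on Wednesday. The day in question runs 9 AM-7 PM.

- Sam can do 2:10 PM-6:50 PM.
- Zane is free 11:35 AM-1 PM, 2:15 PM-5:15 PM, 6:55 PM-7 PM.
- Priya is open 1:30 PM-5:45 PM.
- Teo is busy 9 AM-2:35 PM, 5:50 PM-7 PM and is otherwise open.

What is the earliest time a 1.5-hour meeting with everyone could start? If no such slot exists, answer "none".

14:35

Sam free: 14:10-18:50.
Zane free: 11:35-13:00, 14:15-17:15, 18:55-19:00.
Priya free: 13:30-17:45.
Teo free: 14:35-17:50 (invert busy blocks within the working day).
Sam ∩ Zane: 14:15-17:15.
Sam ∩ Zane ∩ Priya: 14:15-17:15.
Sam ∩ Zane ∩ Priya ∩ Teo: 14:35-17:15.
The first common window of at least 90 minutes is 14:35-17:15, so the earliest start is 14:35.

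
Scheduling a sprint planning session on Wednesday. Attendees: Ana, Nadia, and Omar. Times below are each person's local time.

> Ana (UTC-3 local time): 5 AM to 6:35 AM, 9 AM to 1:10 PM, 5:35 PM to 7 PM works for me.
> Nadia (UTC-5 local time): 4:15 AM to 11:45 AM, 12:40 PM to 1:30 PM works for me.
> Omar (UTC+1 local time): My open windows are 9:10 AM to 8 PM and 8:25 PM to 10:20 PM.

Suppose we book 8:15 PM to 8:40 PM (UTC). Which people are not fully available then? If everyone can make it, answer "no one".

Ana, Nadia

Ana in UTC: 08:00-09:35, 12:00-16:10, 20:35-22:00 (add 3h to convert from UTC-3).
Nadia in UTC: 09:15-16:45, 17:40-18:30 (add 5h to convert from UTC-5).
Omar in UTC: 08:10-19:00, 19:25-21:20 (subtract 1h to convert from UTC+1).
Ana: not fully free for 20:15-20:40. Nadia: not fully free for 20:15-20:40. Omar: free for 20:15-20:40.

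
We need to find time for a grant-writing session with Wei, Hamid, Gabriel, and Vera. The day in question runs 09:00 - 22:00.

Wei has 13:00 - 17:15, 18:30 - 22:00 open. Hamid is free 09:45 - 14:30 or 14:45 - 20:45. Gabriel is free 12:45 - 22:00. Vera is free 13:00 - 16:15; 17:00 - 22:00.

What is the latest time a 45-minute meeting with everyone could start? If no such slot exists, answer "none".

Wei ∩ Hamid: 13:00-14:30, 14:45-17:15, 18:30-20:45.
Wei ∩ Hamid ∩ Gabriel: 13:00-14:30, 14:45-17:15, 18:30-20:45.
Wei ∩ Hamid ∩ Gabriel ∩ Vera: 13:00-14:30, 14:45-16:15, 17:00-17:15, 18:30-20:45.
The last common window of at least 45 minutes is 18:30-20:45; a 45-minute meeting can start as late as 20:00 and still end by 20:45.

20:00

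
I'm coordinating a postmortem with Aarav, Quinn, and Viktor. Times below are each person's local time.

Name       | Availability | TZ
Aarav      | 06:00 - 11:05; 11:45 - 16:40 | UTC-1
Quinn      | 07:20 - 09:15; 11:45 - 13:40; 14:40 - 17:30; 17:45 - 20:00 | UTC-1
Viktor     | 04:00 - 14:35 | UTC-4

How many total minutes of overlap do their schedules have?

350

Aarav in UTC: 07:00-12:05, 12:45-17:40 (add 1h to convert from UTC-1).
Quinn in UTC: 08:20-10:15, 12:45-14:40, 15:40-18:30, 18:45-21:00 (add 1h to convert from UTC-1).
Viktor in UTC: 08:00-18:35 (add 4h to convert from UTC-4).
Aarav ∩ Quinn: 08:20-10:15, 12:45-14:40, 15:40-17:40.
Aarav ∩ Quinn ∩ Viktor: 08:20-10:15, 12:45-14:40, 15:40-17:40.
So the common availability across everyone is 08:20-10:15, 12:45-14:40, 15:40-17:40.
Summing the common windows: 115 + 115 + 120 = 350 minutes.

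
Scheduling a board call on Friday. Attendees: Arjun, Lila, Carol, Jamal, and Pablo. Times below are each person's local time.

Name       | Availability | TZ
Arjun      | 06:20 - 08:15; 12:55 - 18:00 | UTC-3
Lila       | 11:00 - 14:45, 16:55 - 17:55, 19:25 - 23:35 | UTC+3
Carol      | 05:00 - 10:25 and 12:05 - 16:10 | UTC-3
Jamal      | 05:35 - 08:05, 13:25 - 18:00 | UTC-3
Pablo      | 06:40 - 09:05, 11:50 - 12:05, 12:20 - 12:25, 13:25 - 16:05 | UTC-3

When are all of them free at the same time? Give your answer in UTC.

09:40-11:05, 16:25-19:05

Arjun in UTC: 09:20-11:15, 15:55-21:00 (add 3h to convert from UTC-3).
Lila in UTC: 08:00-11:45, 13:55-14:55, 16:25-20:35 (subtract 3h to convert from UTC+3).
Carol in UTC: 08:00-13:25, 15:05-19:10 (add 3h to convert from UTC-3).
Jamal in UTC: 08:35-11:05, 16:25-21:00 (add 3h to convert from UTC-3).
Pablo in UTC: 09:40-12:05, 14:50-15:05, 15:20-15:25, 16:25-19:05 (add 3h to convert from UTC-3).
Arjun ∩ Lila: 09:20-11:15, 16:25-20:35.
Arjun ∩ Lila ∩ Carol: 09:20-11:15, 16:25-19:10.
Arjun ∩ Lila ∩ Carol ∩ Jamal: 09:20-11:05, 16:25-19:10.
Arjun ∩ Lila ∩ Carol ∩ Jamal ∩ Pablo: 09:40-11:05, 16:25-19:05.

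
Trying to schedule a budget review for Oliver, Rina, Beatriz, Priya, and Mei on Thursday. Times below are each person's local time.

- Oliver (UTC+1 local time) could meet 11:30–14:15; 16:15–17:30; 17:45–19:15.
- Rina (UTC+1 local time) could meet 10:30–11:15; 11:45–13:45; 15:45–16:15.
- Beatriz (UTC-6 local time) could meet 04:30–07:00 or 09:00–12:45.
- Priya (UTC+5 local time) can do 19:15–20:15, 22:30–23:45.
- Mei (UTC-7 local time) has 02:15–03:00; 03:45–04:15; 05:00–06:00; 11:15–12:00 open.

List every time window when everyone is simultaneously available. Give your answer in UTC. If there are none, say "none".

Oliver in UTC: 10:30-13:15, 15:15-16:30, 16:45-18:15 (subtract 1h to convert from UTC+1).
Rina in UTC: 09:30-10:15, 10:45-12:45, 14:45-15:15 (subtract 1h to convert from UTC+1).
Beatriz in UTC: 10:30-13:00, 15:00-18:45 (add 6h to convert from UTC-6).
Priya in UTC: 14:15-15:15, 17:30-18:45 (subtract 5h to convert from UTC+5).
Mei in UTC: 09:15-10:00, 10:45-11:15, 12:00-13:00, 18:15-19:00 (add 7h to convert from UTC-7).
Oliver ∩ Rina: 10:45-12:45.
Oliver ∩ Rina ∩ Beatriz: 10:45-12:45.
Oliver ∩ Rina ∩ Beatriz ∩ Priya: ∅.
Oliver ∩ Rina ∩ Beatriz ∩ Priya ∩ Mei: ∅.
There is no time when everyone is free.

none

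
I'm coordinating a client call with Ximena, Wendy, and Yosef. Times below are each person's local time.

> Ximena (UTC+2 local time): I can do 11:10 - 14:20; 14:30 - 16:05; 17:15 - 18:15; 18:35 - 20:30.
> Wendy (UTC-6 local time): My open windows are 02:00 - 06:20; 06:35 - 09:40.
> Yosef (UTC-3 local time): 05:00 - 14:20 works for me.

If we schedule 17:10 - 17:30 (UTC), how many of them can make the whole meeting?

1

Ximena in UTC: 09:10-12:20, 12:30-14:05, 15:15-16:15, 16:35-18:30 (subtract 2h to convert from UTC+2).
Wendy in UTC: 08:00-12:20, 12:35-15:40 (add 6h to convert from UTC-6).
Yosef in UTC: 08:00-17:20 (add 3h to convert from UTC-3).
Ximena can make the full 17:10-17:30 slot — that's 1.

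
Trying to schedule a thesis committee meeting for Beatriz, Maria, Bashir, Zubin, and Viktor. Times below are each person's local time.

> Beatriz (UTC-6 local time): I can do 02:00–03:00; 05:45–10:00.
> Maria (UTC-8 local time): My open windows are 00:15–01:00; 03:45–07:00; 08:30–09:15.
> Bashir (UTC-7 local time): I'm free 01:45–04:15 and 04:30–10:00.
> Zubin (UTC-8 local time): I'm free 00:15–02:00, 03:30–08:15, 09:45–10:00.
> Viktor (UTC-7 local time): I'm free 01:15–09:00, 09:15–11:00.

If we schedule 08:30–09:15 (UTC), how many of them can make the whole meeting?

Beatriz in UTC: 08:00-09:00, 11:45-16:00 (add 6h to convert from UTC-6).
Maria in UTC: 08:15-09:00, 11:45-15:00, 16:30-17:15 (add 8h to convert from UTC-8).
Bashir in UTC: 08:45-11:15, 11:30-17:00 (add 7h to convert from UTC-7).
Zubin in UTC: 08:15-10:00, 11:30-16:15, 17:45-18:00 (add 8h to convert from UTC-8).
Viktor in UTC: 08:15-16:00, 16:15-18:00 (add 7h to convert from UTC-7).
Zubin and Viktor can make the full 08:30-09:15 slot — that's 2.

2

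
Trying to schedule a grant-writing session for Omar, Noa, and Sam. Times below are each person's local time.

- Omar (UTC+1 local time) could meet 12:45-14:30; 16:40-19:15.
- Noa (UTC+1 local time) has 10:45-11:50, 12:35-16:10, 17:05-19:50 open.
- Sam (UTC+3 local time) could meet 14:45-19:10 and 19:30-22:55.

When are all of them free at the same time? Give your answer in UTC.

Omar in UTC: 11:45-13:30, 15:40-18:15 (subtract 1h to convert from UTC+1).
Noa in UTC: 09:45-10:50, 11:35-15:10, 16:05-18:50 (subtract 1h to convert from UTC+1).
Sam in UTC: 11:45-16:10, 16:30-19:55 (subtract 3h to convert from UTC+3).
Omar ∩ Noa: 11:45-13:30, 16:05-18:15.
Omar ∩ Noa ∩ Sam: 11:45-13:30, 16:05-16:10, 16:30-18:15.
So the common availability across everyone is 11:45-13:30, 16:05-16:10, 16:30-18:15.

11:45-13:30, 16:05-16:10, 16:30-18:15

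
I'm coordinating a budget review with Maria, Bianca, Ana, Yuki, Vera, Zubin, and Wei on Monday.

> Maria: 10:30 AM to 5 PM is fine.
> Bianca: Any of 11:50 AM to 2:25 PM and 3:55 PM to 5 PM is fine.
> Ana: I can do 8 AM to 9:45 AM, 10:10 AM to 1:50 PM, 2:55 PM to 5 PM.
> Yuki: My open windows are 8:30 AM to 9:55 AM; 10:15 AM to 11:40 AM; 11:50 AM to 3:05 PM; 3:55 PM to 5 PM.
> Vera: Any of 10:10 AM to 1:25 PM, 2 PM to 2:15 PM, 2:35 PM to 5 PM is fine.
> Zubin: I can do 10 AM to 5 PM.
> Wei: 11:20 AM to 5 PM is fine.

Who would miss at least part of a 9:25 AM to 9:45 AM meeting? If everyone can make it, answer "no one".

Bianca, Maria, Vera, Wei, Zubin

Maria: not fully free for 09:25-09:45. Bianca: not fully free for 09:25-09:45. Ana: free for 09:25-09:45. Yuki: free for 09:25-09:45. Vera: not fully free for 09:25-09:45. Zubin: not fully free for 09:25-09:45. Wei: not fully free for 09:25-09:45.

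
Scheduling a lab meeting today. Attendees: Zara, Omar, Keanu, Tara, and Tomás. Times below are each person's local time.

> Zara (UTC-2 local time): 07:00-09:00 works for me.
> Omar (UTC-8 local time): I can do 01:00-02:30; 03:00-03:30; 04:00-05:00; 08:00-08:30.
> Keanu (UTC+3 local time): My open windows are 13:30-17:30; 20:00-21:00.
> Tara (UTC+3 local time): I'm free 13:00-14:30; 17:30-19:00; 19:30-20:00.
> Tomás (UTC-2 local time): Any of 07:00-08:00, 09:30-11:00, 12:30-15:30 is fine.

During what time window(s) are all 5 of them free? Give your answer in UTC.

Zara in UTC: 09:00-11:00 (add 2h to convert from UTC-2).
Omar in UTC: 09:00-10:30, 11:00-11:30, 12:00-13:00, 16:00-16:30 (add 8h to convert from UTC-8).
Keanu in UTC: 10:30-14:30, 17:00-18:00 (subtract 3h to convert from UTC+3).
Tara in UTC: 10:00-11:30, 14:30-16:00, 16:30-17:00 (subtract 3h to convert from UTC+3).
Tomás in UTC: 09:00-10:00, 11:30-13:00, 14:30-17:30 (add 2h to convert from UTC-2).
Zara ∩ Omar: 09:00-10:30.
Zara ∩ Omar ∩ Keanu: ∅.
Zara ∩ Omar ∩ Keanu ∩ Tara: ∅.
Zara ∩ Omar ∩ Keanu ∩ Tara ∩ Tomás: ∅.
There is no time when everyone is free.

none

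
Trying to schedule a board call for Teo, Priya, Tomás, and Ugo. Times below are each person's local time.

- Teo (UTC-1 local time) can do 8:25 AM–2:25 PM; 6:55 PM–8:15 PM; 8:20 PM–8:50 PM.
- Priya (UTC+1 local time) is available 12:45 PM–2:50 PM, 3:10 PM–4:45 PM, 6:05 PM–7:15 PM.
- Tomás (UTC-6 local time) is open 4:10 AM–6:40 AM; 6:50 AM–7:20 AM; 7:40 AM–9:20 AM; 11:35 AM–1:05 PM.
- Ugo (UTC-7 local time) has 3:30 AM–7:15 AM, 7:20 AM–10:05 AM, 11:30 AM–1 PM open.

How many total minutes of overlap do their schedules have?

160

Teo in UTC: 09:25-15:25, 19:55-21:15, 21:20-21:50 (add 1h to convert from UTC-1).
Priya in UTC: 11:45-13:50, 14:10-15:45, 17:05-18:15 (subtract 1h to convert from UTC+1).
Tomás in UTC: 10:10-12:40, 12:50-13:20, 13:40-15:20, 17:35-19:05 (add 6h to convert from UTC-6).
Ugo in UTC: 10:30-14:15, 14:20-17:05, 18:30-20:00 (add 7h to convert from UTC-7).
Teo ∩ Priya: 11:45-13:50, 14:10-15:25.
Teo ∩ Priya ∩ Tomás: 11:45-12:40, 12:50-13:20, 13:40-13:50, 14:10-15:20.
Teo ∩ Priya ∩ Tomás ∩ Ugo: 11:45-12:40, 12:50-13:20, 13:40-13:50, 14:10-14:15, 14:20-15:20.
Summing the common windows: 55 + 30 + 10 + 5 + 60 = 160 minutes.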